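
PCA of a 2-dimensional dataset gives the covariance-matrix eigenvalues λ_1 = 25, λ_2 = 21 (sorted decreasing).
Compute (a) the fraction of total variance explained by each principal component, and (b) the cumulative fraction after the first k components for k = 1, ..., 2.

Step 1 — total variance = trace(Sigma) = Σ λ_i = 25 + 21 = 46.

Step 2 — fraction explained by component i = λ_i / Σ λ:
  PC1: 25/46 = 0.5435
  PC2: 21/46 = 0.4565

Step 3 — cumulative fraction after k components = (λ_1 + ... + λ_k) / Σ λ:
  k = 1: 25/46 = 0.5435
  k = 2: (25 + 21)/46 = 46/46 = 1

Summary (fraction, with percent):

explained: PC1 0.5435 (54.35%), PC2 0.4565 (45.65%);  cumulative: 0.5435, 1


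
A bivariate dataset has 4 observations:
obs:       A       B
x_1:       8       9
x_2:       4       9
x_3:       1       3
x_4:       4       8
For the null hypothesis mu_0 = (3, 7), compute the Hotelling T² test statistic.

Step 1 — sample mean vector:
  mean(A) = (8 + 4 + 1 + 4) / 4 = 17/4 = 4.25
  mean(B) = (9 + 9 + 3 + 8) / 4 = 29/4 = 7.25
  x̄ = (4.25, 7.25),  deviation x̄ - mu_0 = (4.25, 7.25) - (3, 7) = (1.25, 0.25).

Step 2 — sample covariance matrix, S[i,j] = (1/(n-1)) · Σ_k (x_{k,i} - mean_i) · (x_{k,j} - mean_j), divisor n-1 = 3:
  S[A,A] = ((3.75)·(3.75) + (-0.25)·(-0.25) + (-3.25)·(-3.25) + (-0.25)·(-0.25)) / 3 = 24.75/3 = 8.25
  S[A,B] = ((3.75)·(1.75) + (-0.25)·(1.75) + (-3.25)·(-4.25) + (-0.25)·(0.75)) / 3 = 19.75/3 = 6.5833
  S[B,B] = ((1.75)·(1.75) + (1.75)·(1.75) + (-4.25)·(-4.25) + (0.75)·(0.75)) / 3 = 24.75/3 = 8.25
  S = [[8.25, 6.5833],
 [6.5833, 8.25]].

Step 3 — invert S. det(S) = 8.25·8.25 - (6.5833)² = 24.7222.
  S^{-1} = (1/det) · [[d, -b], [-b, a]] = [[0.3337, -0.2663],
 [-0.2663, 0.3337]].

Step 4 — quadratic form (x̄ - mu_0)^T · S^{-1} · (x̄ - mu_0):
  S^{-1} · (x̄ - mu_0) = (0.3506, -0.2494),
  (x̄ - mu_0)^T · [...] = (1.25)·(0.3506) + (0.25)·(-0.2494) = 0.3758.

Step 5 — scale by n: T² = 4 · 0.3758 = 1.5034.

T² ≈ 1.5034


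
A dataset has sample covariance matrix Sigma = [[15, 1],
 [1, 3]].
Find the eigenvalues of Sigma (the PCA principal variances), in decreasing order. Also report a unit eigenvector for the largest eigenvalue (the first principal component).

Step 1 — characteristic polynomial of 2×2 Sigma:
  det(Sigma - λI) = λ² - trace · λ + det = 0.
  trace = 15 + 3 = 18, det = 15·3 - (1)² = 44.
Step 2 — discriminant:
  Δ = trace² - 4·det = 324 - 176 = 148.
Step 3 — eigenvalues:
  λ = (trace ± √Δ)/2 = (18 ± 12.1655)/2,
  λ_1 = 15.0828,  λ_2 = 2.9172.

Step 4 — unit eigenvector for λ_1: solve (Sigma - λ_1 I)v = 0. First row:
  (15 - 15.0828)·v_x + (1)·v_y = 0, i.e. (-0.0828)·v_x + (1)·v_y = 0,
  so v ∝ (b, λ_1 - a) = (1, 0.0828) = u.
  ||u|| = √((1)² + (0.0828)²) = √(1.0068) ≈ 1.0034,
  v_1 = u/||u|| ≈ (0.9966, 0.0825) (||v_1|| = 1).

λ_1 = 15.0828,  λ_2 = 2.9172;  v_1 ≈ (0.9966, 0.0825)


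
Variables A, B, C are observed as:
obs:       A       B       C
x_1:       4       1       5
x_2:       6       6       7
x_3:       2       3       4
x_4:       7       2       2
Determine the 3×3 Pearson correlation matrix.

Step 1 — column means:
  mean(A) = (4 + 6 + 2 + 7) / 4 = 19/4 = 4.75
  mean(B) = (1 + 6 + 3 + 2) / 4 = 12/4 = 3
  mean(C) = (5 + 7 + 4 + 2) / 4 = 18/4 = 4.5

Step 2 — sample variances and covariances s[i,j] = (1/(n-1)) · Σ_k (x_{k,i} - mean_i) · (x_{k,j} - mean_j), with n-1 = 3:
  s[A,A] = ((-0.75)·(-0.75) + (1.25)·(1.25) + (-2.75)·(-2.75) + (2.25)·(2.25)) / 3 = 14.75/3 = 4.9167
  s[A,B] = ((-0.75)·(-2) + (1.25)·(3) + (-2.75)·(0) + (2.25)·(-1)) / 3 = 3/3 = 1
  s[A,C] = ((-0.75)·(0.5) + (1.25)·(2.5) + (-2.75)·(-0.5) + (2.25)·(-2.5)) / 3 = -1.5/3 = -0.5
  s[B,B] = ((-2)·(-2) + (3)·(3) + (0)·(0) + (-1)·(-1)) / 3 = 14/3 = 4.6667
  s[B,C] = ((-2)·(0.5) + (3)·(2.5) + (0)·(-0.5) + (-1)·(-2.5)) / 3 = 9/3 = 3
  s[C,C] = ((0.5)·(0.5) + (2.5)·(2.5) + (-0.5)·(-0.5) + (-2.5)·(-2.5)) / 3 = 13/3 = 4.3333
  Sample standard deviations s_i = √(s[i,i]):
  s(A) = √(4.9167) = 2.2174
  s(B) = √(4.6667) = 2.1602
  s(C) = √(4.3333) = 2.0817

Step 3 — r_{ij} = s_{ij} / (s_i · s_j):
  r[A,A] = 1 (diagonal).
  r[A,B] = 1 / (2.2174 · 2.1602) = 1 / 4.79 = 0.2088
  r[A,C] = -0.5 / (2.2174 · 2.0817) = -0.5 / 4.6158 = -0.1083
  r[B,B] = 1 (diagonal).
  r[B,C] = 3 / (2.1602 · 2.0817) = 3 / 4.4969 = 0.6671
  r[C,C] = 1 (diagonal).

R is symmetric with unit diagonal. Assembling:

R = [[1, 0.2088, -0.1083],
 [0.2088, 1, 0.6671],
 [-0.1083, 0.6671, 1]]


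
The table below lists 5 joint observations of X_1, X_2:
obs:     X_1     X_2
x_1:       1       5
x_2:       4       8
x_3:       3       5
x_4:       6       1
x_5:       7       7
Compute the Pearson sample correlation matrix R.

Step 1 — column means:
  mean(X_1) = (1 + 4 + 3 + 6 + 7) / 5 = 21/5 = 4.2
  mean(X_2) = (5 + 8 + 5 + 1 + 7) / 5 = 26/5 = 5.2

Step 2 — sample variances and covariances s[i,j] = (1/(n-1)) · Σ_k (x_{k,i} - mean_i) · (x_{k,j} - mean_j), with n-1 = 4:
  s[X_1,X_1] = ((-3.2)·(-3.2) + (-0.2)·(-0.2) + (-1.2)·(-1.2) + (1.8)·(1.8) + (2.8)·(2.8)) / 4 = 22.8/4 = 5.7
  s[X_1,X_2] = ((-3.2)·(-0.2) + (-0.2)·(2.8) + (-1.2)·(-0.2) + (1.8)·(-4.2) + (2.8)·(1.8)) / 4 = -2.2/4 = -0.55
  s[X_2,X_2] = ((-0.2)·(-0.2) + (2.8)·(2.8) + (-0.2)·(-0.2) + (-4.2)·(-4.2) + (1.8)·(1.8)) / 4 = 28.8/4 = 7.2
  Sample standard deviations s_i = √(s[i,i]):
  s(X_1) = √(5.7) = 2.3875
  s(X_2) = √(7.2) = 2.6833

Step 3 — r_{ij} = s_{ij} / (s_i · s_j):
  r[X_1,X_1] = 1 (diagonal).
  r[X_1,X_2] = -0.55 / (2.3875 · 2.6833) = -0.55 / 6.4062 = -0.0859
  r[X_2,X_2] = 1 (diagonal).

R is symmetric with unit diagonal. Assembling:

R = [[1, -0.0859],
 [-0.0859, 1]]


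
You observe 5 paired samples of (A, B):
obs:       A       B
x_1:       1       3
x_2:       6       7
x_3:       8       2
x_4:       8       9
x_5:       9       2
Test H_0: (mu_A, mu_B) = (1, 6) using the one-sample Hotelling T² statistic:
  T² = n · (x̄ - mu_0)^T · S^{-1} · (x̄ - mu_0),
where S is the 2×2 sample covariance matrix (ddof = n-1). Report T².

Step 1 — sample mean vector:
  mean(A) = (1 + 6 + 8 + 8 + 9) / 5 = 32/5 = 6.4
  mean(B) = (3 + 7 + 2 + 9 + 2) / 5 = 23/5 = 4.6
  x̄ = (6.4, 4.6),  deviation x̄ - mu_0 = (6.4, 4.6) - (1, 6) = (5.4, -1.4).

Step 2 — sample covariance matrix, S[i,j] = (1/(n-1)) · Σ_k (x_{k,i} - mean_i) · (x_{k,j} - mean_j), divisor n-1 = 4:
  S[A,A] = ((-5.4)·(-5.4) + (-0.4)·(-0.4) + (1.6)·(1.6) + (1.6)·(1.6) + (2.6)·(2.6)) / 4 = 41.2/4 = 10.3
  S[A,B] = ((-5.4)·(-1.6) + (-0.4)·(2.4) + (1.6)·(-2.6) + (1.6)·(4.4) + (2.6)·(-2.6)) / 4 = 3.8/4 = 0.95
  S[B,B] = ((-1.6)·(-1.6) + (2.4)·(2.4) + (-2.6)·(-2.6) + (4.4)·(4.4) + (-2.6)·(-2.6)) / 4 = 41.2/4 = 10.3
  S = [[10.3, 0.95],
 [0.95, 10.3]].

Step 3 — invert S. det(S) = 10.3·10.3 - (0.95)² = 105.1875.
  S^{-1} = (1/det) · [[d, -b], [-b, a]] = [[0.0979, -0.009],
 [-0.009, 0.0979]].

Step 4 — quadratic form (x̄ - mu_0)^T · S^{-1} · (x̄ - mu_0):
  S^{-1} · (x̄ - mu_0) = (0.5414, -0.1859),
  (x̄ - mu_0)^T · [...] = (5.4)·(0.5414) + (-1.4)·(-0.1859) = 3.1838.

Step 5 — scale by n: T² = 5 · 3.1838 = 15.9192.

T² ≈ 15.9192


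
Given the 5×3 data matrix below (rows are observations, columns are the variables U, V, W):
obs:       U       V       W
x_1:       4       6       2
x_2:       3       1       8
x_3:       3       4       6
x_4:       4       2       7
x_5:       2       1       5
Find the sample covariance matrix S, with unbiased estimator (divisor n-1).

Step 1 — column means:
  mean(U) = (4 + 3 + 3 + 4 + 2) / 5 = 16/5 = 3.2
  mean(V) = (6 + 1 + 4 + 2 + 1) / 5 = 14/5 = 2.8
  mean(W) = (2 + 8 + 6 + 7 + 5) / 5 = 28/5 = 5.6

Step 2 — sample covariance S[i,j] = (1/(n-1)) · Σ_k (x_{k,i} - mean_i) · (x_{k,j} - mean_j), with n-1 = 4.
  S[U,U] = ((0.8)·(0.8) + (-0.2)·(-0.2) + (-0.2)·(-0.2) + (0.8)·(0.8) + (-1.2)·(-1.2)) / 4 = 2.8/4 = 0.7
  S[U,V] = ((0.8)·(3.2) + (-0.2)·(-1.8) + (-0.2)·(1.2) + (0.8)·(-0.8) + (-1.2)·(-1.8)) / 4 = 4.2/4 = 1.05
  S[U,W] = ((0.8)·(-3.6) + (-0.2)·(2.4) + (-0.2)·(0.4) + (0.8)·(1.4) + (-1.2)·(-0.6)) / 4 = -1.6/4 = -0.4
  S[V,V] = ((3.2)·(3.2) + (-1.8)·(-1.8) + (1.2)·(1.2) + (-0.8)·(-0.8) + (-1.8)·(-1.8)) / 4 = 18.8/4 = 4.7
  S[V,W] = ((3.2)·(-3.6) + (-1.8)·(2.4) + (1.2)·(0.4) + (-0.8)·(1.4) + (-1.8)·(-0.6)) / 4 = -15.4/4 = -3.85
  S[W,W] = ((-3.6)·(-3.6) + (2.4)·(2.4) + (0.4)·(0.4) + (1.4)·(1.4) + (-0.6)·(-0.6)) / 4 = 21.2/4 = 5.3

S is symmetric (S[j,i] = S[i,j]). Assembling:

S = [[0.7, 1.05, -0.4],
 [1.05, 4.7, -3.85],
 [-0.4, -3.85, 5.3]]


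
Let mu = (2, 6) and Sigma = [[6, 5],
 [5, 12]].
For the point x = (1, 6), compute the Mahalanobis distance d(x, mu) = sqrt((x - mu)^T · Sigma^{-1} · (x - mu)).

Step 1 — centre the observation: (x - mu) = (-1, 0).

Step 2 — invert Sigma. det(Sigma) = 6·12 - (5)² = 47.
  Sigma^{-1} = (1/det) · [[d, -b], [-b, a]] = [[0.2553, -0.1064],
 [-0.1064, 0.1277]].

Step 3 — form the quadratic (x - mu)^T · Sigma^{-1} · (x - mu):
  Sigma^{-1} · (x - mu) = (-0.2553, 0.1064).
  (x - mu)^T · [Sigma^{-1} · (x - mu)] = (-1)·(-0.2553) + (0)·(0.1064) = 0.2553.

Step 4 — take square root: d = √(0.2553) ≈ 0.5053.

d(x, mu) = √(0.2553) ≈ 0.5053


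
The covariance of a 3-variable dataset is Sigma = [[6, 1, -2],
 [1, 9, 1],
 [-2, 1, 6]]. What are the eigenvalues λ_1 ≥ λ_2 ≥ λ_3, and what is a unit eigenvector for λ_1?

Step 1 — characteristic polynomial p(λ) = det(λI - Sigma) = λ³ - tr·λ² + c_1·λ - det, where tr = trace, c_1 = sum of the principal 2×2 minors, det = det(Sigma):
  tr = 6 + 9 + 6 = 21,
  c_1 = (6·9 - (1)²) + (6·6 - (-2)²) + (9·6 - (1)²) = 53 + 32 + 53 = 138,
  det = 6·(9·6 - (1)²) - (1)·((1)·6 - (1)·(-2)) + (-2)·((1)·(1) - 9·(-2)) = 6·(53) - (1)·(8) + (-2)·(19) = 272.
  So p(λ) = λ³ - 21λ² + 138λ - 272.
Step 2 — look for an integer root (rational root theorem: any rational root is an integer divisor of 272). Testing λ = 8:
  p(8) = 512 - 1344 + 1104 - 272 = 0  ✓
  Dividing out (λ - 8): p(λ) = (λ - 8)(λ² - 13λ + 34).
Step 3 — remaining eigenvalues from the quadratic λ² - 13λ + 34 = 0:
  Δ = 13² - 4·34 = 169 - 136 = 33,  λ = (13 ± √33)/2 = (13 ± 5.7446)/2 ≈ 9.3723 or 3.6277.
  Sorted: λ_1 = 9.3723,  λ_2 = 8,  λ_3 = 3.6277  (check: sum = 21 = tr ✓).

Step 4 — unit eigenvector for λ_1 ≈ 9.3723: v spans the null space of (Sigma - λ_1 I), whose rows are
  r_1 = (-3.3723, 1, -2),  r_2 = (1, -0.3723, 1),  r_3 = (-2, 1, -3.3723).
  v is orthogonal to every row, so take v ∝ r_1 × r_2 = ((1)·(1) - (-2)·(-0.3723), (-2)·(1) - (-3.3723)·(1), (-3.3723)·(-0.3723) - (1)·(1)) ≈ (0.2554, 1.3723, 0.2554).
  Let u = (0.2554, 1.3723, 0.2554).
  ||u|| = √((0.2554)² + (1.3723)² + (0.2554)²) = √(2.0137) ≈ 1.419,  v_1 = u/||u|| ≈ (0.18, 0.9671, 0.18) (||v_1|| = 1).

λ_1 = 9.3723,  λ_2 = 8,  λ_3 = 3.6277;  v_1 ≈ (0.18, 0.9671, 0.18)


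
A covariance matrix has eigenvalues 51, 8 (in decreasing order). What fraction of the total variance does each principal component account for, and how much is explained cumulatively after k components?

Step 1 — total variance = trace(Sigma) = Σ λ_i = 51 + 8 = 59.

Step 2 — fraction explained by component i = λ_i / Σ λ:
  PC1: 51/59 = 0.8644
  PC2: 8/59 = 0.1356

Step 3 — cumulative fraction after k components = (λ_1 + ... + λ_k) / Σ λ:
  k = 1: 51/59 = 0.8644
  k = 2: (51 + 8)/59 = 59/59 = 1

Summary (fraction, with percent):

explained: PC1 0.8644 (86.44%), PC2 0.1356 (13.56%);  cumulative: 0.8644, 1


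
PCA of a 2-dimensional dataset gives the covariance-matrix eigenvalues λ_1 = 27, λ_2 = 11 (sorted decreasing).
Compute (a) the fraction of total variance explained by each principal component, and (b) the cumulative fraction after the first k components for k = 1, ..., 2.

Step 1 — total variance = trace(Sigma) = Σ λ_i = 27 + 11 = 38.

Step 2 — fraction explained by component i = λ_i / Σ λ:
  PC1: 27/38 = 0.7105
  PC2: 11/38 = 0.2895

Step 3 — cumulative fraction after k components = (λ_1 + ... + λ_k) / Σ λ:
  k = 1: 27/38 = 0.7105
  k = 2: (27 + 11)/38 = 38/38 = 1

Summary (fraction, with percent):

explained: PC1 0.7105 (71.05%), PC2 0.2895 (28.95%);  cumulative: 0.7105, 1


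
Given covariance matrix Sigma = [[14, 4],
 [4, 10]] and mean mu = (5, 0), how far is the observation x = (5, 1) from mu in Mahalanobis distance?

Step 1 — centre the observation: (x - mu) = (0, 1).

Step 2 — invert Sigma. det(Sigma) = 14·10 - (4)² = 124.
  Sigma^{-1} = (1/det) · [[d, -b], [-b, a]] = [[0.0806, -0.0323],
 [-0.0323, 0.1129]].

Step 3 — form the quadratic (x - mu)^T · Sigma^{-1} · (x - mu):
  Sigma^{-1} · (x - mu) = (-0.0323, 0.1129).
  (x - mu)^T · [Sigma^{-1} · (x - mu)] = (0)·(-0.0323) + (1)·(0.1129) = 0.1129.

Step 4 — take square root: d = √(0.1129) ≈ 0.336.

d(x, mu) = √(0.1129) ≈ 0.336


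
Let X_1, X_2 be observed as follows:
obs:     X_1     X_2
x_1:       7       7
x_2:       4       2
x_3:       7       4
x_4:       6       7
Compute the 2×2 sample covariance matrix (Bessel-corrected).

Step 1 — column means:
  mean(X_1) = (7 + 4 + 7 + 6) / 4 = 24/4 = 6
  mean(X_2) = (7 + 2 + 4 + 7) / 4 = 20/4 = 5

Step 2 — sample covariance S[i,j] = (1/(n-1)) · Σ_k (x_{k,i} - mean_i) · (x_{k,j} - mean_j), with n-1 = 3.
  S[X_1,X_1] = ((1)·(1) + (-2)·(-2) + (1)·(1) + (0)·(0)) / 3 = 6/3 = 2
  S[X_1,X_2] = ((1)·(2) + (-2)·(-3) + (1)·(-1) + (0)·(2)) / 3 = 7/3 = 2.3333
  S[X_2,X_2] = ((2)·(2) + (-3)·(-3) + (-1)·(-1) + (2)·(2)) / 3 = 18/3 = 6

S is symmetric (S[j,i] = S[i,j]). Assembling:

S = [[2, 2.3333],
 [2.3333, 6]]


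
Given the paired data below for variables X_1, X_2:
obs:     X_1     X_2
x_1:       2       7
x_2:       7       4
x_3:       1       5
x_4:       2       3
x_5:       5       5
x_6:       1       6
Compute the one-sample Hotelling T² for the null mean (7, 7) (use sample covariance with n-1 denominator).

Step 1 — sample mean vector:
  mean(X_1) = (2 + 7 + 1 + 2 + 5 + 1) / 6 = 18/6 = 3
  mean(X_2) = (7 + 4 + 5 + 3 + 5 + 6) / 6 = 30/6 = 5
  x̄ = (3, 5),  deviation x̄ - mu_0 = (3, 5) - (7, 7) = (-4, -2).

Step 2 — sample covariance matrix, S[i,j] = (1/(n-1)) · Σ_k (x_{k,i} - mean_i) · (x_{k,j} - mean_j), divisor n-1 = 5:
  S[X_1,X_1] = ((-1)·(-1) + (4)·(4) + (-2)·(-2) + (-1)·(-1) + (2)·(2) + (-2)·(-2)) / 5 = 30/5 = 6
  S[X_1,X_2] = ((-1)·(2) + (4)·(-1) + (-2)·(0) + (-1)·(-2) + (2)·(0) + (-2)·(1)) / 5 = -6/5 = -1.2
  S[X_2,X_2] = ((2)·(2) + (-1)·(-1) + (0)·(0) + (-2)·(-2) + (0)·(0) + (1)·(1)) / 5 = 10/5 = 2
  S = [[6, -1.2],
 [-1.2, 2]].

Step 3 — invert S. det(S) = 6·2 - (-1.2)² = 10.56.
  S^{-1} = (1/det) · [[d, -b], [-b, a]] = [[0.1894, 0.1136],
 [0.1136, 0.5682]].

Step 4 — quadratic form (x̄ - mu_0)^T · S^{-1} · (x̄ - mu_0):
  S^{-1} · (x̄ - mu_0) = (-0.9848, -1.5909),
  (x̄ - mu_0)^T · [...] = (-4)·(-0.9848) + (-2)·(-1.5909) = 7.1212.

Step 5 — scale by n: T² = 6 · 7.1212 = 42.7273.

T² ≈ 42.7273


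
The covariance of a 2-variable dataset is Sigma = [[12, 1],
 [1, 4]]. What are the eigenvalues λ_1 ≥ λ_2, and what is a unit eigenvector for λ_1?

Step 1 — characteristic polynomial of 2×2 Sigma:
  det(Sigma - λI) = λ² - trace · λ + det = 0.
  trace = 12 + 4 = 16, det = 12·4 - (1)² = 47.
Step 2 — discriminant:
  Δ = trace² - 4·det = 256 - 188 = 68.
Step 3 — eigenvalues:
  λ = (trace ± √Δ)/2 = (16 ± 8.2462)/2,
  λ_1 = 12.1231,  λ_2 = 3.8769.

Step 4 — unit eigenvector for λ_1: solve (Sigma - λ_1 I)v = 0. First row:
  (12 - 12.1231)·v_x + (1)·v_y = 0, i.e. (-0.1231)·v_x + (1)·v_y = 0,
  so v ∝ (b, λ_1 - a) = (1, 0.1231) = u.
  ||u|| = √((1)² + (0.1231)²) = √(1.0152) ≈ 1.0075,
  v_1 = u/||u|| ≈ (0.9925, 0.1222) (||v_1|| = 1).

λ_1 = 12.1231,  λ_2 = 3.8769;  v_1 ≈ (0.9925, 0.1222)


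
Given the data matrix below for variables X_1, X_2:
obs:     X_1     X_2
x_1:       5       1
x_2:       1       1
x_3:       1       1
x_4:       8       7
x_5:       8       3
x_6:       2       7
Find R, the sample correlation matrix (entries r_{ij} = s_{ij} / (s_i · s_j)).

Step 1 — column means:
  mean(X_1) = (5 + 1 + 1 + 8 + 8 + 2) / 6 = 25/6 = 4.1667
  mean(X_2) = (1 + 1 + 1 + 7 + 3 + 7) / 6 = 20/6 = 3.3333

Step 2 — sample variances and covariances s[i,j] = (1/(n-1)) · Σ_k (x_{k,i} - mean_i) · (x_{k,j} - mean_j), with n-1 = 5:
  s[X_1,X_1] = ((0.8333)·(0.8333) + (-3.1667)·(-3.1667) + (-3.1667)·(-3.1667) + (3.8333)·(3.8333) + (3.8333)·(3.8333) + (-2.1667)·(-2.1667)) / 5 = 54.8333/5 = 10.9667
  s[X_1,X_2] = ((0.8333)·(-2.3333) + (-3.1667)·(-2.3333) + (-3.1667)·(-2.3333) + (3.8333)·(3.6667) + (3.8333)·(-0.3333) + (-2.1667)·(3.6667)) / 5 = 17.6667/5 = 3.5333
  s[X_2,X_2] = ((-2.3333)·(-2.3333) + (-2.3333)·(-2.3333) + (-2.3333)·(-2.3333) + (3.6667)·(3.6667) + (-0.3333)·(-0.3333) + (3.6667)·(3.6667)) / 5 = 43.3333/5 = 8.6667
  Sample standard deviations s_i = √(s[i,i]):
  s(X_1) = √(10.9667) = 3.3116
  s(X_2) = √(8.6667) = 2.9439

Step 3 — r_{ij} = s_{ij} / (s_i · s_j):
  r[X_1,X_1] = 1 (diagonal).
  r[X_1,X_2] = 3.5333 / (3.3116 · 2.9439) = 3.5333 / 9.7491 = 0.3624
  r[X_2,X_2] = 1 (diagonal).

R is symmetric with unit diagonal. Assembling:

R = [[1, 0.3624],
 [0.3624, 1]]


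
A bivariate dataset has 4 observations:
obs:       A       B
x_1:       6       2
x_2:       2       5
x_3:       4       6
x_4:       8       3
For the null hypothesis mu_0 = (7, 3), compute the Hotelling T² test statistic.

Step 1 — sample mean vector:
  mean(A) = (6 + 2 + 4 + 8) / 4 = 20/4 = 5
  mean(B) = (2 + 5 + 6 + 3) / 4 = 16/4 = 4
  x̄ = (5, 4),  deviation x̄ - mu_0 = (5, 4) - (7, 3) = (-2, 1).

Step 2 — sample covariance matrix, S[i,j] = (1/(n-1)) · Σ_k (x_{k,i} - mean_i) · (x_{k,j} - mean_j), divisor n-1 = 3:
  S[A,A] = ((1)·(1) + (-3)·(-3) + (-1)·(-1) + (3)·(3)) / 3 = 20/3 = 6.6667
  S[A,B] = ((1)·(-2) + (-3)·(1) + (-1)·(2) + (3)·(-1)) / 3 = -10/3 = -3.3333
  S[B,B] = ((-2)·(-2) + (1)·(1) + (2)·(2) + (-1)·(-1)) / 3 = 10/3 = 3.3333
  S = [[6.6667, -3.3333],
 [-3.3333, 3.3333]].

Step 3 — invert S. det(S) = 6.6667·3.3333 - (-3.3333)² = 11.1111.
  S^{-1} = (1/det) · [[d, -b], [-b, a]] = [[0.3, 0.3],
 [0.3, 0.6]].

Step 4 — quadratic form (x̄ - mu_0)^T · S^{-1} · (x̄ - mu_0):
  S^{-1} · (x̄ - mu_0) = (-0.3, 0),
  (x̄ - mu_0)^T · [...] = (-2)·(-0.3) + (1)·(0) = 0.6.

Step 5 — scale by n: T² = 4 · 0.6 = 2.4.

T² ≈ 2.4


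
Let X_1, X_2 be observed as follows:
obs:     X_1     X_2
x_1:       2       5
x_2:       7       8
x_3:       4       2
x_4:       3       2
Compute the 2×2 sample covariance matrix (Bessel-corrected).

Step 1 — column means:
  mean(X_1) = (2 + 7 + 4 + 3) / 4 = 16/4 = 4
  mean(X_2) = (5 + 8 + 2 + 2) / 4 = 17/4 = 4.25

Step 2 — sample covariance S[i,j] = (1/(n-1)) · Σ_k (x_{k,i} - mean_i) · (x_{k,j} - mean_j), with n-1 = 3.
  S[X_1,X_1] = ((-2)·(-2) + (3)·(3) + (0)·(0) + (-1)·(-1)) / 3 = 14/3 = 4.6667
  S[X_1,X_2] = ((-2)·(0.75) + (3)·(3.75) + (0)·(-2.25) + (-1)·(-2.25)) / 3 = 12/3 = 4
  S[X_2,X_2] = ((0.75)·(0.75) + (3.75)·(3.75) + (-2.25)·(-2.25) + (-2.25)·(-2.25)) / 3 = 24.75/3 = 8.25

S is symmetric (S[j,i] = S[i,j]). Assembling:

S = [[4.6667, 4],
 [4, 8.25]]


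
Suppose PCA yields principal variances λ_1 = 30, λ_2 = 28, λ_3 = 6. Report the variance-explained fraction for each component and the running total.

Step 1 — total variance = trace(Sigma) = Σ λ_i = 30 + 28 + 6 = 64.

Step 2 — fraction explained by component i = λ_i / Σ λ:
  PC1: 30/64 = 0.4688
  PC2: 28/64 = 0.4375
  PC3: 6/64 = 0.0938

Step 3 — cumulative fraction after k components = (λ_1 + ... + λ_k) / Σ λ:
  k = 1: 30/64 = 0.4688
  k = 2: (30 + 28)/64 = 58/64 = 0.9062
  k = 3: (30 + 28 + 6)/64 = 64/64 = 1

Summary (fraction, with percent):

explained: PC1 0.4688 (46.88%), PC2 0.4375 (43.75%), PC3 0.0938 (9.38%);  cumulative: 0.4688, 0.9062, 1


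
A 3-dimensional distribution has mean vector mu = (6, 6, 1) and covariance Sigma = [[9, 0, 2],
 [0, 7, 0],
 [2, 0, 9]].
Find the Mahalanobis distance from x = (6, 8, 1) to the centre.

Step 1 — centre the observation: (x - mu) = (0, 2, 0).

Step 2 — invert Sigma (cofactor / det for 3×3, or solve directly):
  Sigma^{-1} = [[0.1169, 0, -0.026],
 [0, 0.1429, 0],
 [-0.026, 0, 0.1169]].

Step 3 — form the quadratic (x - mu)^T · Sigma^{-1} · (x - mu):
  Sigma^{-1} · (x - mu) = (0, 0.2857, 0).
  (x - mu)^T · [Sigma^{-1} · (x - mu)] = (0)·(0) + (2)·(0.2857) + (0)·(0) = 0.5714.

Step 4 — take square root: d = √(0.5714) ≈ 0.7559.

d(x, mu) = √(0.5714) ≈ 0.7559


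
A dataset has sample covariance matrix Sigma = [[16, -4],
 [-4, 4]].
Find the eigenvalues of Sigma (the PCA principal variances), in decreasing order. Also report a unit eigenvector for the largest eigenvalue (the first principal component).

Step 1 — characteristic polynomial of 2×2 Sigma:
  det(Sigma - λI) = λ² - trace · λ + det = 0.
  trace = 16 + 4 = 20, det = 16·4 - (-4)² = 48.
Step 2 — discriminant:
  Δ = trace² - 4·det = 400 - 192 = 208.
Step 3 — eigenvalues:
  λ = (trace ± √Δ)/2 = (20 ± 14.4222)/2,
  λ_1 = 17.2111,  λ_2 = 2.7889.

Step 4 — unit eigenvector for λ_1: solve (Sigma - λ_1 I)v = 0. First row:
  (16 - 17.2111)·v_x + (-4)·v_y = 0, i.e. (-1.2111)·v_x + (-4)·v_y = 0,
  so v ∝ (b, λ_1 - a) = (-4, 1.2111); multiply by -1 so the first entry is positive: u = (4, -1.2111).
  ||u|| = √((4)² + (-1.2111)²) = √(17.4668) ≈ 4.1793,
  v_1 = u/||u|| ≈ (0.9571, -0.2898) (||v_1|| = 1).

λ_1 = 17.2111,  λ_2 = 2.7889;  v_1 ≈ (0.9571, -0.2898)


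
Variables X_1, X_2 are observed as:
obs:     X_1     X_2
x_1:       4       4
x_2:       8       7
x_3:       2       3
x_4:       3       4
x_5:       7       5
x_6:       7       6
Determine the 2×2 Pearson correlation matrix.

Step 1 — column means:
  mean(X_1) = (4 + 8 + 2 + 3 + 7 + 7) / 6 = 31/6 = 5.1667
  mean(X_2) = (4 + 7 + 3 + 4 + 5 + 6) / 6 = 29/6 = 4.8333

Step 2 — sample variances and covariances s[i,j] = (1/(n-1)) · Σ_k (x_{k,i} - mean_i) · (x_{k,j} - mean_j), with n-1 = 5:
  s[X_1,X_1] = ((-1.1667)·(-1.1667) + (2.8333)·(2.8333) + (-3.1667)·(-3.1667) + (-2.1667)·(-2.1667) + (1.8333)·(1.8333) + (1.8333)·(1.8333)) / 5 = 30.8333/5 = 6.1667
  s[X_1,X_2] = ((-1.1667)·(-0.8333) + (2.8333)·(2.1667) + (-3.1667)·(-1.8333) + (-2.1667)·(-0.8333) + (1.8333)·(0.1667) + (1.8333)·(1.1667)) / 5 = 17.1667/5 = 3.4333
  s[X_2,X_2] = ((-0.8333)·(-0.8333) + (2.1667)·(2.1667) + (-1.8333)·(-1.8333) + (-0.8333)·(-0.8333) + (0.1667)·(0.1667) + (1.1667)·(1.1667)) / 5 = 10.8333/5 = 2.1667
  Sample standard deviations s_i = √(s[i,i]):
  s(X_1) = √(6.1667) = 2.4833
  s(X_2) = √(2.1667) = 1.472

Step 3 — r_{ij} = s_{ij} / (s_i · s_j):
  r[X_1,X_1] = 1 (diagonal).
  r[X_1,X_2] = 3.4333 / (2.4833 · 1.472) = 3.4333 / 3.6553 = 0.9393
  r[X_2,X_2] = 1 (diagonal).

R is symmetric with unit diagonal. Assembling:

R = [[1, 0.9393],
 [0.9393, 1]]


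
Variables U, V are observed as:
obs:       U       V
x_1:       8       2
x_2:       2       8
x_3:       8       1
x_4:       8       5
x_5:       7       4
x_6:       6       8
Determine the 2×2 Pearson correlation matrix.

Step 1 — column means:
  mean(U) = (8 + 2 + 8 + 8 + 7 + 6) / 6 = 39/6 = 6.5
  mean(V) = (2 + 8 + 1 + 5 + 4 + 8) / 6 = 28/6 = 4.6667

Step 2 — sample variances and covariances s[i,j] = (1/(n-1)) · Σ_k (x_{k,i} - mean_i) · (x_{k,j} - mean_j), with n-1 = 5:
  s[U,U] = ((1.5)·(1.5) + (-4.5)·(-4.5) + (1.5)·(1.5) + (1.5)·(1.5) + (0.5)·(0.5) + (-0.5)·(-0.5)) / 5 = 27.5/5 = 5.5
  s[U,V] = ((1.5)·(-2.6667) + (-4.5)·(3.3333) + (1.5)·(-3.6667) + (1.5)·(0.3333) + (0.5)·(-0.6667) + (-0.5)·(3.3333)) / 5 = -26/5 = -5.2
  s[V,V] = ((-2.6667)·(-2.6667) + (3.3333)·(3.3333) + (-3.6667)·(-3.6667) + (0.3333)·(0.3333) + (-0.6667)·(-0.6667) + (3.3333)·(3.3333)) / 5 = 43.3333/5 = 8.6667
  Sample standard deviations s_i = √(s[i,i]):
  s(U) = √(5.5) = 2.3452
  s(V) = √(8.6667) = 2.9439

Step 3 — r_{ij} = s_{ij} / (s_i · s_j):
  r[U,U] = 1 (diagonal).
  r[U,V] = -5.2 / (2.3452 · 2.9439) = -5.2 / 6.9041 = -0.7532
  r[V,V] = 1 (diagonal).

R is symmetric with unit diagonal. Assembling:

R = [[1, -0.7532],
 [-0.7532, 1]]


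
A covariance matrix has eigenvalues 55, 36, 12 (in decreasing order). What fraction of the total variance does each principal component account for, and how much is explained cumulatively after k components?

Step 1 — total variance = trace(Sigma) = Σ λ_i = 55 + 36 + 12 = 103.

Step 2 — fraction explained by component i = λ_i / Σ λ:
  PC1: 55/103 = 0.534
  PC2: 36/103 = 0.3495
  PC3: 12/103 = 0.1165

Step 3 — cumulative fraction after k components = (λ_1 + ... + λ_k) / Σ λ:
  k = 1: 55/103 = 0.534
  k = 2: (55 + 36)/103 = 91/103 = 0.8835
  k = 3: (55 + 36 + 12)/103 = 103/103 = 1

Summary (fraction, with percent):

explained: PC1 0.534 (53.4%), PC2 0.3495 (34.95%), PC3 0.1165 (11.65%);  cumulative: 0.534, 0.8835, 1


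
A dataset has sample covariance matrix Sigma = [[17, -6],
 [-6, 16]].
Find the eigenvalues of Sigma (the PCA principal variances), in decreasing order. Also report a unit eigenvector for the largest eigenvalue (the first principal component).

Step 1 — characteristic polynomial of 2×2 Sigma:
  det(Sigma - λI) = λ² - trace · λ + det = 0.
  trace = 17 + 16 = 33, det = 17·16 - (-6)² = 236.
Step 2 — discriminant:
  Δ = trace² - 4·det = 1089 - 944 = 145.
Step 3 — eigenvalues:
  λ = (trace ± √Δ)/2 = (33 ± 12.0416)/2,
  λ_1 = 22.5208,  λ_2 = 10.4792.

Step 4 — unit eigenvector for λ_1: solve (Sigma - λ_1 I)v = 0. First row:
  (17 - 22.5208)·v_x + (-6)·v_y = 0, i.e. (-5.5208)·v_x + (-6)·v_y = 0,
  so v ∝ (b, λ_1 - a) = (-6, 5.5208); multiply by -1 so the first entry is positive: u = (6, -5.5208).
  ||u|| = √((6)² + (-5.5208)²) = √(66.4792) ≈ 8.1535,
  v_1 = u/||u|| ≈ (0.7359, -0.6771) (||v_1|| = 1).

λ_1 = 22.5208,  λ_2 = 10.4792;  v_1 ≈ (0.7359, -0.6771)


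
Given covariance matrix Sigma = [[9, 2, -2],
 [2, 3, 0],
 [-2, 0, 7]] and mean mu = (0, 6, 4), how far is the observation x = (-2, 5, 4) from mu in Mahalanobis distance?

Step 1 — centre the observation: (x - mu) = (-2, -1, 0).

Step 2 — invert Sigma (cofactor / det for 3×3, or solve directly):
  Sigma^{-1} = [[0.1409, -0.094, 0.0403],
 [-0.094, 0.396, -0.0268],
 [0.0403, -0.0268, 0.1544]].

Step 3 — form the quadratic (x - mu)^T · Sigma^{-1} · (x - mu):
  Sigma^{-1} · (x - mu) = (-0.1879, -0.2081, -0.0537).
  (x - mu)^T · [Sigma^{-1} · (x - mu)] = (-2)·(-0.1879) + (-1)·(-0.2081) + (0)·(-0.0537) = 0.5839.

Step 4 — take square root: d = √(0.5839) ≈ 0.7641.

d(x, mu) = √(0.5839) ≈ 0.7641


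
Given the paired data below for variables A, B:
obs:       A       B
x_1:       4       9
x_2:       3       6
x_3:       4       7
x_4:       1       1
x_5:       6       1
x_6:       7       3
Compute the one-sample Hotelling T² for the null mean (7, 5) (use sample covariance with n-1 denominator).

Step 1 — sample mean vector:
  mean(A) = (4 + 3 + 4 + 1 + 6 + 7) / 6 = 25/6 = 4.1667
  mean(B) = (9 + 6 + 7 + 1 + 1 + 3) / 6 = 27/6 = 4.5
  x̄ = (4.1667, 4.5),  deviation x̄ - mu_0 = (4.1667, 4.5) - (7, 5) = (-2.8333, -0.5).

Step 2 — sample covariance matrix, S[i,j] = (1/(n-1)) · Σ_k (x_{k,i} - mean_i) · (x_{k,j} - mean_j), divisor n-1 = 5:
  S[A,A] = ((-0.1667)·(-0.1667) + (-1.1667)·(-1.1667) + (-0.1667)·(-0.1667) + (-3.1667)·(-3.1667) + (1.8333)·(1.8333) + (2.8333)·(2.8333)) / 5 = 22.8333/5 = 4.5667
  S[A,B] = ((-0.1667)·(4.5) + (-1.1667)·(1.5) + (-0.1667)·(2.5) + (-3.1667)·(-3.5) + (1.8333)·(-3.5) + (2.8333)·(-1.5)) / 5 = -2.5/5 = -0.5
  S[B,B] = ((4.5)·(4.5) + (1.5)·(1.5) + (2.5)·(2.5) + (-3.5)·(-3.5) + (-3.5)·(-3.5) + (-1.5)·(-1.5)) / 5 = 55.5/5 = 11.1
  S = [[4.5667, -0.5],
 [-0.5, 11.1]].

Step 3 — invert S. det(S) = 4.5667·11.1 - (-0.5)² = 50.44.
  S^{-1} = (1/det) · [[d, -b], [-b, a]] = [[0.2201, 0.0099],
 [0.0099, 0.0905]].

Step 4 — quadratic form (x̄ - mu_0)^T · S^{-1} · (x̄ - mu_0):
  S^{-1} · (x̄ - mu_0) = (-0.6285, -0.0734),
  (x̄ - mu_0)^T · [...] = (-2.8333)·(-0.6285) + (-0.5)·(-0.0734) = 1.8173.

Step 5 — scale by n: T² = 6 · 1.8173 = 10.904.

T² ≈ 10.904


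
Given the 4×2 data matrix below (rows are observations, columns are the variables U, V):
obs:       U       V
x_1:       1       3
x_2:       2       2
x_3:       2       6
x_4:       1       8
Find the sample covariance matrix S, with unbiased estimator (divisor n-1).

Step 1 — column means:
  mean(U) = (1 + 2 + 2 + 1) / 4 = 6/4 = 1.5
  mean(V) = (3 + 2 + 6 + 8) / 4 = 19/4 = 4.75

Step 2 — sample covariance S[i,j] = (1/(n-1)) · Σ_k (x_{k,i} - mean_i) · (x_{k,j} - mean_j), with n-1 = 3.
  S[U,U] = ((-0.5)·(-0.5) + (0.5)·(0.5) + (0.5)·(0.5) + (-0.5)·(-0.5)) / 3 = 1/3 = 0.3333
  S[U,V] = ((-0.5)·(-1.75) + (0.5)·(-2.75) + (0.5)·(1.25) + (-0.5)·(3.25)) / 3 = -1.5/3 = -0.5
  S[V,V] = ((-1.75)·(-1.75) + (-2.75)·(-2.75) + (1.25)·(1.25) + (3.25)·(3.25)) / 3 = 22.75/3 = 7.5833

S is symmetric (S[j,i] = S[i,j]). Assembling:

S = [[0.3333, -0.5],
 [-0.5, 7.5833]]


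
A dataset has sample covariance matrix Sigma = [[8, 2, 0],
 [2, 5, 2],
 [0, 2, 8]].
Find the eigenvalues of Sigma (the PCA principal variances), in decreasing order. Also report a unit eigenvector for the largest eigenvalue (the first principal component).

Step 1 — characteristic polynomial p(λ) = det(λI - Sigma) = λ³ - tr·λ² + c_1·λ - det, where tr = trace, c_1 = sum of the principal 2×2 minors, det = det(Sigma):
  tr = 8 + 5 + 8 = 21,
  c_1 = (8·5 - (2)²) + (8·8 - (0)²) + (5·8 - (2)²) = 36 + 64 + 36 = 136,
  det = 8·(5·8 - (2)²) - (2)·((2)·8 - (2)·(0)) + (0)·((2)·(2) - 5·(0)) = 8·(36) - (2)·(16) + (0)·(4) = 256.
  So p(λ) = λ³ - 21λ² + 136λ - 256.
Step 2 — look for an integer root (rational root theorem: any rational root is an integer divisor of 256). Testing λ = 8:
  p(8) = 512 - 1344 + 1088 - 256 = 0  ✓
  Dividing out (λ - 8): p(λ) = (λ - 8)(λ² - 13λ + 32).
Step 3 — remaining eigenvalues from the quadratic λ² - 13λ + 32 = 0:
  Δ = 13² - 4·32 = 169 - 128 = 41,  λ = (13 ± √41)/2 = (13 ± 6.4031)/2 ≈ 9.7016 or 3.2984.
  Sorted: λ_1 = 9.7016,  λ_2 = 8,  λ_3 = 3.2984  (check: sum = 21 = tr ✓).

Step 4 — unit eigenvector for λ_1 ≈ 9.7016: v spans the null space of (Sigma - λ_1 I), whose rows are
  r_1 = (-1.7016, 2, 0),  r_2 = (2, -4.7016, 2),  r_3 = (0, 2, -1.7016).
  v is orthogonal to every row, so take v ∝ r_1 × r_2 = ((2)·(2) - (0)·(-4.7016), (0)·(2) - (-1.7016)·(2), (-1.7016)·(-4.7016) - (2)·(2)) ≈ (4, 3.4031, 4).
  Let u = (4, 3.4031, 4).
  ||u|| = √((4)² + (3.4031)² + (4)²) = √(43.5813) ≈ 6.6016,  v_1 = u/||u|| ≈ (0.6059, 0.5155, 0.6059) (||v_1|| = 1).

λ_1 = 9.7016,  λ_2 = 8,  λ_3 = 3.2984;  v_1 ≈ (0.6059, 0.5155, 0.6059)


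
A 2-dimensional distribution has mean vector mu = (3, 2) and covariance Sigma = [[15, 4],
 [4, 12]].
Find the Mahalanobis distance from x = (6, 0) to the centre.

Step 1 — centre the observation: (x - mu) = (3, -2).

Step 2 — invert Sigma. det(Sigma) = 15·12 - (4)² = 164.
  Sigma^{-1} = (1/det) · [[d, -b], [-b, a]] = [[0.0732, -0.0244],
 [-0.0244, 0.0915]].

Step 3 — form the quadratic (x - mu)^T · Sigma^{-1} · (x - mu):
  Sigma^{-1} · (x - mu) = (0.2683, -0.2561).
  (x - mu)^T · [Sigma^{-1} · (x - mu)] = (3)·(0.2683) + (-2)·(-0.2561) = 1.3171.

Step 4 — take square root: d = √(1.3171) ≈ 1.1476.

d(x, mu) = √(1.3171) ≈ 1.1476


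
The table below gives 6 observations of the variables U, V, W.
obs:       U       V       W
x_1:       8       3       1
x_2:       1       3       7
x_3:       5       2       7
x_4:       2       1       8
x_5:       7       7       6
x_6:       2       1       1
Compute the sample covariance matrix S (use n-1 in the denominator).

Step 1 — column means:
  mean(U) = (8 + 1 + 5 + 2 + 7 + 2) / 6 = 25/6 = 4.1667
  mean(V) = (3 + 3 + 2 + 1 + 7 + 1) / 6 = 17/6 = 2.8333
  mean(W) = (1 + 7 + 7 + 8 + 6 + 1) / 6 = 30/6 = 5

Step 2 — sample covariance S[i,j] = (1/(n-1)) · Σ_k (x_{k,i} - mean_i) · (x_{k,j} - mean_j), with n-1 = 5.
  S[U,U] = ((3.8333)·(3.8333) + (-3.1667)·(-3.1667) + (0.8333)·(0.8333) + (-2.1667)·(-2.1667) + (2.8333)·(2.8333) + (-2.1667)·(-2.1667)) / 5 = 42.8333/5 = 8.5667
  S[U,V] = ((3.8333)·(0.1667) + (-3.1667)·(0.1667) + (0.8333)·(-0.8333) + (-2.1667)·(-1.8333) + (2.8333)·(4.1667) + (-2.1667)·(-1.8333)) / 5 = 19.1667/5 = 3.8333
  S[U,W] = ((3.8333)·(-4) + (-3.1667)·(2) + (0.8333)·(2) + (-2.1667)·(3) + (2.8333)·(1) + (-2.1667)·(-4)) / 5 = -15/5 = -3
  S[V,V] = ((0.1667)·(0.1667) + (0.1667)·(0.1667) + (-0.8333)·(-0.8333) + (-1.8333)·(-1.8333) + (4.1667)·(4.1667) + (-1.8333)·(-1.8333)) / 5 = 24.8333/5 = 4.9667
  S[V,W] = ((0.1667)·(-4) + (0.1667)·(2) + (-0.8333)·(2) + (-1.8333)·(3) + (4.1667)·(1) + (-1.8333)·(-4)) / 5 = 4/5 = 0.8
  S[W,W] = ((-4)·(-4) + (2)·(2) + (2)·(2) + (3)·(3) + (1)·(1) + (-4)·(-4)) / 5 = 50/5 = 10

S is symmetric (S[j,i] = S[i,j]). Assembling:

S = [[8.5667, 3.8333, -3],
 [3.8333, 4.9667, 0.8],
 [-3, 0.8, 10]]


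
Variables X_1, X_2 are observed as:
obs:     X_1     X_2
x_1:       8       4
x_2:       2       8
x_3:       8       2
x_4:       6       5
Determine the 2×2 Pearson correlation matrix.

Step 1 — column means:
  mean(X_1) = (8 + 2 + 8 + 6) / 4 = 24/4 = 6
  mean(X_2) = (4 + 8 + 2 + 5) / 4 = 19/4 = 4.75

Step 2 — sample variances and covariances s[i,j] = (1/(n-1)) · Σ_k (x_{k,i} - mean_i) · (x_{k,j} - mean_j), with n-1 = 3:
  s[X_1,X_1] = ((2)·(2) + (-4)·(-4) + (2)·(2) + (0)·(0)) / 3 = 24/3 = 8
  s[X_1,X_2] = ((2)·(-0.75) + (-4)·(3.25) + (2)·(-2.75) + (0)·(0.25)) / 3 = -20/3 = -6.6667
  s[X_2,X_2] = ((-0.75)·(-0.75) + (3.25)·(3.25) + (-2.75)·(-2.75) + (0.25)·(0.25)) / 3 = 18.75/3 = 6.25
  Sample standard deviations s_i = √(s[i,i]):
  s(X_1) = √(8) = 2.8284
  s(X_2) = √(6.25) = 2.5

Step 3 — r_{ij} = s_{ij} / (s_i · s_j):
  r[X_1,X_1] = 1 (diagonal).
  r[X_1,X_2] = -6.6667 / (2.8284 · 2.5) = -6.6667 / 7.0711 = -0.9428
  r[X_2,X_2] = 1 (diagonal).

R is symmetric with unit diagonal. Assembling:

R = [[1, -0.9428],
 [-0.9428, 1]]


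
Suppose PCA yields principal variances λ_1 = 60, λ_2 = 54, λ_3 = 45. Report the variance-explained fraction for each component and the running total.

Step 1 — total variance = trace(Sigma) = Σ λ_i = 60 + 54 + 45 = 159.

Step 2 — fraction explained by component i = λ_i / Σ λ:
  PC1: 60/159 = 0.3774
  PC2: 54/159 = 0.3396
  PC3: 45/159 = 0.283

Step 3 — cumulative fraction after k components = (λ_1 + ... + λ_k) / Σ λ:
  k = 1: 60/159 = 0.3774
  k = 2: (60 + 54)/159 = 114/159 = 0.717
  k = 3: (60 + 54 + 45)/159 = 159/159 = 1

Summary (fraction, with percent):

explained: PC1 0.3774 (37.74%), PC2 0.3396 (33.96%), PC3 0.283 (28.3%);  cumulative: 0.3774, 0.717, 1


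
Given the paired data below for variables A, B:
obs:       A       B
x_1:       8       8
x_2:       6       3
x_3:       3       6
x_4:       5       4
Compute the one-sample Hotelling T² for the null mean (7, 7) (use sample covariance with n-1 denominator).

Step 1 — sample mean vector:
  mean(A) = (8 + 6 + 3 + 5) / 4 = 22/4 = 5.5
  mean(B) = (8 + 3 + 6 + 4) / 4 = 21/4 = 5.25
  x̄ = (5.5, 5.25),  deviation x̄ - mu_0 = (5.5, 5.25) - (7, 7) = (-1.5, -1.75).

Step 2 — sample covariance matrix, S[i,j] = (1/(n-1)) · Σ_k (x_{k,i} - mean_i) · (x_{k,j} - mean_j), divisor n-1 = 3:
  S[A,A] = ((2.5)·(2.5) + (0.5)·(0.5) + (-2.5)·(-2.5) + (-0.5)·(-0.5)) / 3 = 13/3 = 4.3333
  S[A,B] = ((2.5)·(2.75) + (0.5)·(-2.25) + (-2.5)·(0.75) + (-0.5)·(-1.25)) / 3 = 4.5/3 = 1.5
  S[B,B] = ((2.75)·(2.75) + (-2.25)·(-2.25) + (0.75)·(0.75) + (-1.25)·(-1.25)) / 3 = 14.75/3 = 4.9167
  S = [[4.3333, 1.5],
 [1.5, 4.9167]].

Step 3 — invert S. det(S) = 4.3333·4.9167 - (1.5)² = 19.0556.
  S^{-1} = (1/det) · [[d, -b], [-b, a]] = [[0.258, -0.0787],
 [-0.0787, 0.2274]].

Step 4 — quadratic form (x̄ - mu_0)^T · S^{-1} · (x̄ - mu_0):
  S^{-1} · (x̄ - mu_0) = (-0.2493, -0.2799),
  (x̄ - mu_0)^T · [...] = (-1.5)·(-0.2493) + (-1.75)·(-0.2799) = 0.8637.

Step 5 — scale by n: T² = 4 · 0.8637 = 3.4548.

T² ≈ 3.4548


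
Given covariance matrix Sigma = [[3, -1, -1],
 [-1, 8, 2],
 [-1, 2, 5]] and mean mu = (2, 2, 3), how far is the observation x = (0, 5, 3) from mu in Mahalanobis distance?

Step 1 — centre the observation: (x - mu) = (-2, 3, 0).

Step 2 — invert Sigma (cofactor / det for 3×3, or solve directly):
  Sigma^{-1} = [[0.3636, 0.0303, 0.0606],
 [0.0303, 0.1414, -0.0505],
 [0.0606, -0.0505, 0.2323]].

Step 3 — form the quadratic (x - mu)^T · Sigma^{-1} · (x - mu):
  Sigma^{-1} · (x - mu) = (-0.6364, 0.3636, -0.2727).
  (x - mu)^T · [Sigma^{-1} · (x - mu)] = (-2)·(-0.6364) + (3)·(0.3636) + (0)·(-0.2727) = 2.3636.

Step 4 — take square root: d = √(2.3636) ≈ 1.5374.

d(x, mu) = √(2.3636) ≈ 1.5374


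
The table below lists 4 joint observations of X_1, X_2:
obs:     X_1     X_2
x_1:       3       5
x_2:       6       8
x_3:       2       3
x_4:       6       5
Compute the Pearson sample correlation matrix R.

Step 1 — column means:
  mean(X_1) = (3 + 6 + 2 + 6) / 4 = 17/4 = 4.25
  mean(X_2) = (5 + 8 + 3 + 5) / 4 = 21/4 = 5.25

Step 2 — sample variances and covariances s[i,j] = (1/(n-1)) · Σ_k (x_{k,i} - mean_i) · (x_{k,j} - mean_j), with n-1 = 3:
  s[X_1,X_1] = ((-1.25)·(-1.25) + (1.75)·(1.75) + (-2.25)·(-2.25) + (1.75)·(1.75)) / 3 = 12.75/3 = 4.25
  s[X_1,X_2] = ((-1.25)·(-0.25) + (1.75)·(2.75) + (-2.25)·(-2.25) + (1.75)·(-0.25)) / 3 = 9.75/3 = 3.25
  s[X_2,X_2] = ((-0.25)·(-0.25) + (2.75)·(2.75) + (-2.25)·(-2.25) + (-0.25)·(-0.25)) / 3 = 12.75/3 = 4.25
  Sample standard deviations s_i = √(s[i,i]):
  s(X_1) = √(4.25) = 2.0616
  s(X_2) = √(4.25) = 2.0616

Step 3 — r_{ij} = s_{ij} / (s_i · s_j):
  r[X_1,X_1] = 1 (diagonal).
  r[X_1,X_2] = 3.25 / (2.0616 · 2.0616) = 3.25 / 4.25 = 0.7647
  r[X_2,X_2] = 1 (diagonal).

R is symmetric with unit diagonal. Assembling:

R = [[1, 0.7647],
 [0.7647, 1]]


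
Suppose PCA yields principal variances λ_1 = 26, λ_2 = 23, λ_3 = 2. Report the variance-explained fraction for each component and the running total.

Step 1 — total variance = trace(Sigma) = Σ λ_i = 26 + 23 + 2 = 51.

Step 2 — fraction explained by component i = λ_i / Σ λ:
  PC1: 26/51 = 0.5098
  PC2: 23/51 = 0.451
  PC3: 2/51 = 0.0392

Step 3 — cumulative fraction after k components = (λ_1 + ... + λ_k) / Σ λ:
  k = 1: 26/51 = 0.5098
  k = 2: (26 + 23)/51 = 49/51 = 0.9608
  k = 3: (26 + 23 + 2)/51 = 51/51 = 1

Summary (fraction, with percent):

explained: PC1 0.5098 (50.98%), PC2 0.451 (45.1%), PC3 0.0392 (3.92%);  cumulative: 0.5098, 0.9608, 1


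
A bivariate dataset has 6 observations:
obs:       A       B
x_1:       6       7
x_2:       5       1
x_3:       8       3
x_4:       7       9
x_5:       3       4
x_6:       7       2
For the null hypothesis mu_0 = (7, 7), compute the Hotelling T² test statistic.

Step 1 — sample mean vector:
  mean(A) = (6 + 5 + 8 + 7 + 3 + 7) / 6 = 36/6 = 6
  mean(B) = (7 + 1 + 3 + 9 + 4 + 2) / 6 = 26/6 = 4.3333
  x̄ = (6, 4.3333),  deviation x̄ - mu_0 = (6, 4.3333) - (7, 7) = (-1, -2.6667).

Step 2 — sample covariance matrix, S[i,j] = (1/(n-1)) · Σ_k (x_{k,i} - mean_i) · (x_{k,j} - mean_j), divisor n-1 = 5:
  S[A,A] = ((0)·(0) + (-1)·(-1) + (2)·(2) + (1)·(1) + (-3)·(-3) + (1)·(1)) / 5 = 16/5 = 3.2
  S[A,B] = ((0)·(2.6667) + (-1)·(-3.3333) + (2)·(-1.3333) + (1)·(4.6667) + (-3)·(-0.3333) + (1)·(-2.3333)) / 5 = 4/5 = 0.8
  S[B,B] = ((2.6667)·(2.6667) + (-3.3333)·(-3.3333) + (-1.3333)·(-1.3333) + (4.6667)·(4.6667) + (-0.3333)·(-0.3333) + (-2.3333)·(-2.3333)) / 5 = 47.3333/5 = 9.4667
  S = [[3.2, 0.8],
 [0.8, 9.4667]].

Step 3 — invert S. det(S) = 3.2·9.4667 - (0.8)² = 29.6533.
  S^{-1} = (1/det) · [[d, -b], [-b, a]] = [[0.3192, -0.027],
 [-0.027, 0.1079]].

Step 4 — quadratic form (x̄ - mu_0)^T · S^{-1} · (x̄ - mu_0):
  S^{-1} · (x̄ - mu_0) = (-0.2473, -0.2608),
  (x̄ - mu_0)^T · [...] = (-1)·(-0.2473) + (-2.6667)·(-0.2608) = 0.9427.

Step 5 — scale by n: T² = 6 · 0.9427 = 5.6565.

T² ≈ 5.6565
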